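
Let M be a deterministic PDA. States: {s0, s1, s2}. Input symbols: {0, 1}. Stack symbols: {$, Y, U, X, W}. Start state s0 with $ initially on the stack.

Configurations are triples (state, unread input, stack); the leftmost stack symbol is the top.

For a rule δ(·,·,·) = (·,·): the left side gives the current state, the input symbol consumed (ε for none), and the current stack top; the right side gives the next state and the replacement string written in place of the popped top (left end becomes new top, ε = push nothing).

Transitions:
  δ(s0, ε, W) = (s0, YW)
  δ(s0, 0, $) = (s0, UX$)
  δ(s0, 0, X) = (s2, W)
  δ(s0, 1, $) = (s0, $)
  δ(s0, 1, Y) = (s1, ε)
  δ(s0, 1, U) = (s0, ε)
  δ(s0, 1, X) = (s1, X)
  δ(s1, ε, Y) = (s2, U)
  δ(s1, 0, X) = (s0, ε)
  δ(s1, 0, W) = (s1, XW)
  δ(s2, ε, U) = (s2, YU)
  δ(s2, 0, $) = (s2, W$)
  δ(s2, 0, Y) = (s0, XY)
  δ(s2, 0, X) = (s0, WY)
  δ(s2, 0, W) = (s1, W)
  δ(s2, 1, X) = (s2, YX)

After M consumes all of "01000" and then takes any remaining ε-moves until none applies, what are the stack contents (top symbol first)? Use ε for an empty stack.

XW$

(s0, 01000, $)
  read 0, top $: go to s0, push UX$ → (s0, 1000, UX$)
  read 1, top U: go to s0, push ε → (s0, 000, X$)
  read 0, top X: go to s2, push W → (s2, 00, W$)
  read 0, top W: go to s1, push W → (s1, 0, W$)
  read 0, top W: go to s1, push XW → (s1, ε, XW$)
All input consumed in state s1 with stack XW$.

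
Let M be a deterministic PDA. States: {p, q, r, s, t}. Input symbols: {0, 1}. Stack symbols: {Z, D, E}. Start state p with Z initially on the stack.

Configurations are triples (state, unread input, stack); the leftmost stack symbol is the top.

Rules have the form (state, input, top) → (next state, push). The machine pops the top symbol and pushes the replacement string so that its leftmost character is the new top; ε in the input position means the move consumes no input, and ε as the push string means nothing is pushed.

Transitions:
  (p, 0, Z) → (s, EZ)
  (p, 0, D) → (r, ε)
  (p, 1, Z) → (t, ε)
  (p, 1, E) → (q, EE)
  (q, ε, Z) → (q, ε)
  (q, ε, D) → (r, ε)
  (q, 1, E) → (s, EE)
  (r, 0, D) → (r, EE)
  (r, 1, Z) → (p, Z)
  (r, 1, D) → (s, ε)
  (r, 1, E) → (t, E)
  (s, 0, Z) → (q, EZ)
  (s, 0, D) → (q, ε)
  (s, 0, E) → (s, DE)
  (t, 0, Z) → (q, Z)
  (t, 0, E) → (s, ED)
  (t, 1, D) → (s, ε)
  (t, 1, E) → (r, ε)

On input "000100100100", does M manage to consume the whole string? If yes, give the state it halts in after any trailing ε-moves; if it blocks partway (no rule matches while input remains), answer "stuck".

q

(p, 000100100100, Z)
  read 0, top Z: go to s, push EZ → (s, 00100100100, EZ)
  read 0, top E: go to s, push DE → (s, 0100100100, DEZ)
  read 0, top D: go to q, push ε → (q, 100100100, EZ)
  read 1, top E: go to s, push EE → (s, 00100100, EEZ)
  read 0, top E: go to s, push DE → (s, 0100100, DEEZ)
  read 0, top D: go to q, push ε → (q, 100100, EEZ)
  read 1, top E: go to s, push EE → (s, 00100, EEEZ)
  read 0, top E: go to s, push DE → (s, 0100, DEEEZ)
  read 0, top D: go to q, push ε → (q, 100, EEEZ)
  read 1, top E: go to s, push EE → (s, 00, EEEEZ)
  read 0, top E: go to s, push DE → (s, 0, DEEEEZ)
  read 0, top D: go to q, push ε → (q, ε, EEEEZ)
All input consumed; M is in state q.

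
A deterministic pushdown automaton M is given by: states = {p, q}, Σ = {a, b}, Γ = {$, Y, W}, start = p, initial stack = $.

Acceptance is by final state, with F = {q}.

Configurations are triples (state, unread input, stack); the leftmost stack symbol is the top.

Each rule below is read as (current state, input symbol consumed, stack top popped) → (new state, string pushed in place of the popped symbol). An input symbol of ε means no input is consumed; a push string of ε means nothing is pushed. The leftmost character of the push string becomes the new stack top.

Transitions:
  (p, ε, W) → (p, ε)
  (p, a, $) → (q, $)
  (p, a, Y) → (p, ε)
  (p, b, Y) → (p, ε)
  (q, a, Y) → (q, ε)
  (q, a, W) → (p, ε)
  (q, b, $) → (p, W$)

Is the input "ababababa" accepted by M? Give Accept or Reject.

(p, ababababa, $) ⊢ (q, babababa, $) ⊢ (p, abababa, W$) ⊢ (p, abababa, $) ⊢ (q, bababa, $) ⊢ (p, ababa, W$) ⊢ (p, ababa, $) ⊢ (q, baba, $) ⊢ (p, aba, W$) ⊢ (p, aba, $) ⊢ (q, ba, $) ⊢ (p, a, W$) ⊢ (p, a, $) ⊢ (q, ε, $)
All input consumed; state q ∈ F.

Accept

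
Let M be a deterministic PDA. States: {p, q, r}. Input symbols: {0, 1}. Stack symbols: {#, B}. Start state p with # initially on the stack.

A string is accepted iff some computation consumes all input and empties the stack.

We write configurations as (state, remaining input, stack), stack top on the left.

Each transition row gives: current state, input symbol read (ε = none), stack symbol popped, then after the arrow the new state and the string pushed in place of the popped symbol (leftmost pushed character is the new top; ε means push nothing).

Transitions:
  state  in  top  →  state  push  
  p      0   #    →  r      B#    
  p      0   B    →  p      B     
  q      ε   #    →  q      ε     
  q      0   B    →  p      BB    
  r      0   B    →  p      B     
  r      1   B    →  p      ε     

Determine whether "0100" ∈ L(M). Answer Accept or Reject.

(p, 0100, #)
  read 0, top #: go to r, push B# → (r, 100, B#)
  read 1, top B: go to p, push ε → (p, 00, #)
  read 0, top #: go to r, push B# → (r, 0, B#)
  read 0, top B: go to p, push B → (p, ε, B#)
All input consumed; stack is B#, not empty, and no further ε-move applies.

Reject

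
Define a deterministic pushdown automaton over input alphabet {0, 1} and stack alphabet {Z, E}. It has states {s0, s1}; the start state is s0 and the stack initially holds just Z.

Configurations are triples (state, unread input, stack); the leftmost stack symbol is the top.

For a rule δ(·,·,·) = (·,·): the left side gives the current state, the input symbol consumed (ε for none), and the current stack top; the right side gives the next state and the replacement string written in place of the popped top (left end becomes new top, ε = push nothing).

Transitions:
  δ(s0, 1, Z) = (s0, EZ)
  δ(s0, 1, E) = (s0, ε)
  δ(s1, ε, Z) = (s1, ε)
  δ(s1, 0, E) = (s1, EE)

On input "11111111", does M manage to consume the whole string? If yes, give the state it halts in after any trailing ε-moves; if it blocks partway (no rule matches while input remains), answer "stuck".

s0

(s0, 11111111, Z) ⊢ (s0, 1111111, EZ) ⊢ (s0, 111111, Z) ⊢ (s0, 11111, EZ) ⊢ (s0, 1111, Z) ⊢ (s0, 111, EZ) ⊢ (s0, 11, Z) ⊢ (s0, 1, EZ) ⊢ (s0, ε, Z)
All input consumed; M is in state s0.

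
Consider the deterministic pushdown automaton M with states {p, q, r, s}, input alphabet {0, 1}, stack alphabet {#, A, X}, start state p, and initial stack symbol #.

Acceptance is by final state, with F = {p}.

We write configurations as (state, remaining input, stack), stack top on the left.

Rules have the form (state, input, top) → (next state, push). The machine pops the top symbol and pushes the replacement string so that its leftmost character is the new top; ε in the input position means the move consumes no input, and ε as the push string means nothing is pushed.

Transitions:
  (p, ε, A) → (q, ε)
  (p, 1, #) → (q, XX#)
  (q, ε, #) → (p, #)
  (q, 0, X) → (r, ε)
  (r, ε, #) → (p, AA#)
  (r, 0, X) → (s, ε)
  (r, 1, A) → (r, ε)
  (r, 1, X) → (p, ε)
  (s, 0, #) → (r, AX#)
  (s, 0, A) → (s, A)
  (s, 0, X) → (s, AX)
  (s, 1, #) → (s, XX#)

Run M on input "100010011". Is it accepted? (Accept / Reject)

(p, 100010011, #)
  read 1, top #: go to q, push XX# → (q, 00010011, XX#)
  read 0, top X: go to r, push ε → (r, 0010011, X#)
  read 0, top X: go to s, push ε → (s, 010011, #)
  read 0, top #: go to r, push AX# → (r, 10011, AX#)
  read 1, top A: go to r, push ε → (r, 0011, X#)
  read 0, top X: go to s, push ε → (s, 011, #)
  read 0, top #: go to r, push AX# → (r, 11, AX#)
  read 1, top A: go to r, push ε → (r, 1, X#)
  read 1, top X: go to p, push ε → (p, ε, #)
All input consumed; state p ∈ F.

Accept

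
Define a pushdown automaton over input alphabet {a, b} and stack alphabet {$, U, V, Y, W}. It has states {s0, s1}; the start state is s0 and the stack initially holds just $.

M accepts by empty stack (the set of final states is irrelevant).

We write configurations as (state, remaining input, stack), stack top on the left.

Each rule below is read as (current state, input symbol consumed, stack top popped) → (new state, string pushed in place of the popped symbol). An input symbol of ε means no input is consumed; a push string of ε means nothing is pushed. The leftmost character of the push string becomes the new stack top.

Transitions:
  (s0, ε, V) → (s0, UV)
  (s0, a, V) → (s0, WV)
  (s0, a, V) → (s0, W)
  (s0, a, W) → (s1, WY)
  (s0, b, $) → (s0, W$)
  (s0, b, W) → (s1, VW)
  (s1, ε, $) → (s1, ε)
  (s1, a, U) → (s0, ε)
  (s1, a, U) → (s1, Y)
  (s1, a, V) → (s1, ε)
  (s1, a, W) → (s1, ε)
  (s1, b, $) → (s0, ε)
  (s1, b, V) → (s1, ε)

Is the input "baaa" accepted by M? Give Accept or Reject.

No computation consumes all input and empties the stack.

Reject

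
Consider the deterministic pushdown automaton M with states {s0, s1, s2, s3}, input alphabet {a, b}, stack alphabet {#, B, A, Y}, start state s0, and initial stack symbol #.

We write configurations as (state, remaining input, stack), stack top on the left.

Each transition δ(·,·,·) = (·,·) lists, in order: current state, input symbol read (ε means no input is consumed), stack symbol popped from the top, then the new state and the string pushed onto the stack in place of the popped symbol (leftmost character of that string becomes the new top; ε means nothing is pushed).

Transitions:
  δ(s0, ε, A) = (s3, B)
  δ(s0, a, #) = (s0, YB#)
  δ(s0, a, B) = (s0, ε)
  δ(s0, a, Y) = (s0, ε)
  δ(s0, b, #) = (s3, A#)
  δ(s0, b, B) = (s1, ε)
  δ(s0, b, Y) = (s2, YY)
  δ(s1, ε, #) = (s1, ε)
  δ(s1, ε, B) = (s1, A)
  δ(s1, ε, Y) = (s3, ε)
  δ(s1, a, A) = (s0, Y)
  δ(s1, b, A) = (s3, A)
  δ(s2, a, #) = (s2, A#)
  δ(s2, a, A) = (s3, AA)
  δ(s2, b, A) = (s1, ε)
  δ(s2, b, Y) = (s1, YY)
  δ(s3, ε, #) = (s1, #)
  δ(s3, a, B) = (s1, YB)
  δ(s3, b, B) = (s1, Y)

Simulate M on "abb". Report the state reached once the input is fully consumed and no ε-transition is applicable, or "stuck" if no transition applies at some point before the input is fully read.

(s0, abb, #)
  read a, top #: go to s0, push YB# → (s0, bb, YB#)
  read b, top Y: go to s2, push YY → (s2, b, YYB#)
  read b, top Y: go to s1, push YY → (s1, ε, YYYB#)
  ε-move, top Y: go to s3, push ε → (s3, ε, YYB#)
All input consumed; M is in state s3.

s3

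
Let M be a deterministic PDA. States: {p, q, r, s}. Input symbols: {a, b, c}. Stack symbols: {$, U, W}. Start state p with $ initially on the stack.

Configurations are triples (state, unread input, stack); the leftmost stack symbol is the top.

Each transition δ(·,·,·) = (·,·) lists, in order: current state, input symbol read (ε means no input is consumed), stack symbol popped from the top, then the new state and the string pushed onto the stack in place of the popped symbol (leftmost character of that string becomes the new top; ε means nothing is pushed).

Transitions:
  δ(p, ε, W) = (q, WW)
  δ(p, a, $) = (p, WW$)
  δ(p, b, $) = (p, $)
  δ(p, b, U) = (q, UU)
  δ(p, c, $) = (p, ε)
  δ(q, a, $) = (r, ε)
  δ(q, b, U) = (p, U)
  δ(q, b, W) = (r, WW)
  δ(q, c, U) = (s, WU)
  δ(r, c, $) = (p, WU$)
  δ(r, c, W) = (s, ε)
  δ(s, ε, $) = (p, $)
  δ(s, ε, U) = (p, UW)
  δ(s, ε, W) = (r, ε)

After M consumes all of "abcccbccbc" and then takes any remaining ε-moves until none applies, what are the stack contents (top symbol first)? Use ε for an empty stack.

UUW$

(p, abcccbccbc, $)
  read a, top $: go to p, push WW$ → (p, bcccbccbc, WW$)
  ε-move, top W: go to q, push WW → (q, bcccbccbc, WWW$)
  read b, top W: go to r, push WW → (r, cccbccbc, WWWW$)
  read c, top W: go to s, push ε → (s, ccbccbc, WWW$)
  ε-move, top W: go to r, push ε → (r, ccbccbc, WW$)
  read c, top W: go to s, push ε → (s, cbccbc, W$)
  ε-move, top W: go to r, push ε → (r, cbccbc, $)
  read c, top $: go to p, push WU$ → (p, bccbc, WU$)
  ε-move, top W: go to q, push WW → (q, bccbc, WWU$)
  read b, top W: go to r, push WW → (r, ccbc, WWWU$)
  read c, top W: go to s, push ε → (s, cbc, WWU$)
  ε-move, top W: go to r, push ε → (r, cbc, WU$)
  read c, top W: go to s, push ε → (s, bc, U$)
  ε-move, top U: go to p, push UW → (p, bc, UW$)
  read b, top U: go to q, push UU → (q, c, UUW$)
  read c, top U: go to s, push WU → (s, ε, WUUW$)
  ε-move, top W: go to r, push ε → (r, ε, UUW$)
All input consumed in state r with stack UUW$.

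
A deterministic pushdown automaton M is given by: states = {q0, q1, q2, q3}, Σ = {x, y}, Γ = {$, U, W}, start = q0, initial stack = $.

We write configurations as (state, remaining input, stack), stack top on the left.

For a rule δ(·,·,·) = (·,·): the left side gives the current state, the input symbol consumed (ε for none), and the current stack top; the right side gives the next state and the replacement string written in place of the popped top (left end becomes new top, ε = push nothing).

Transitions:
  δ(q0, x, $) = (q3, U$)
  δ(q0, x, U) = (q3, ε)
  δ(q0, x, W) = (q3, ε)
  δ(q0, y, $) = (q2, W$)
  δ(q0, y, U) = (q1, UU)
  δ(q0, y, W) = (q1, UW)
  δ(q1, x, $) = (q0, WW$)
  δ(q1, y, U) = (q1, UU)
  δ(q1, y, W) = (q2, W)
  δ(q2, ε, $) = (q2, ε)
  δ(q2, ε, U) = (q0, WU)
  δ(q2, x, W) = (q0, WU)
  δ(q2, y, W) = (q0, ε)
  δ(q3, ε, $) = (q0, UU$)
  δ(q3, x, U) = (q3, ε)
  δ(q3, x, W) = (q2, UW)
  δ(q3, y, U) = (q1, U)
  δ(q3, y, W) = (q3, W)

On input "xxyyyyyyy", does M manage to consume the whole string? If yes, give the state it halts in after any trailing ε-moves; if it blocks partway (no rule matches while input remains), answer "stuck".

q1

(q0, xxyyyyyyy, $) ⊢ (q3, xyyyyyyy, U$) ⊢ (q3, yyyyyyy, $) ⊢ (q0, yyyyyyy, UU$) ⊢ (q1, yyyyyy, UUU$) ⊢ (q1, yyyyy, UUUU$) ⊢ (q1, yyyy, UUUUU$) ⊢ (q1, yyy, UUUUUU$) ⊢ (q1, yy, UUUUUUU$) ⊢ (q1, y, UUUUUUUU$) ⊢ (q1, ε, UUUUUUUUU$)
All input consumed; M is in state q1.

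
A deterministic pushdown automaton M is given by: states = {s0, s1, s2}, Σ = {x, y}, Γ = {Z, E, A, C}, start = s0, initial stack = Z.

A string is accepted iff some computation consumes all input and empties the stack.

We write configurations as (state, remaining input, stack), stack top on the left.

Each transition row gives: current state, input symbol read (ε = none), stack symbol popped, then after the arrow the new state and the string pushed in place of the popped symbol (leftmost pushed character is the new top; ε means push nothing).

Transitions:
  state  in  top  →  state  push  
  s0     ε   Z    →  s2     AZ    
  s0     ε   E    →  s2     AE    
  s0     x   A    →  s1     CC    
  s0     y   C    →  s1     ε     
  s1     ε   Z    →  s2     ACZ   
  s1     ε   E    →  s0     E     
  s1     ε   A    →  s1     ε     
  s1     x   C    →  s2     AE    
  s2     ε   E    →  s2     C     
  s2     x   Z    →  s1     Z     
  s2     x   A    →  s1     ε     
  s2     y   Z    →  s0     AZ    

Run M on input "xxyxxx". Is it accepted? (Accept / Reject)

(s0, xxyxxx, Z)
  ε-move, top Z: go to s2, push AZ → (s2, xxyxxx, AZ)
  read x, top A: go to s1, push ε → (s1, xyxxx, Z)
  ε-move, top Z: go to s2, push ACZ → (s2, xyxxx, ACZ)
  read x, top A: go to s1, push ε → (s1, yxxx, CZ)
No transition applies at (s1, yxxx, CZ); input not fully consumed.

Reject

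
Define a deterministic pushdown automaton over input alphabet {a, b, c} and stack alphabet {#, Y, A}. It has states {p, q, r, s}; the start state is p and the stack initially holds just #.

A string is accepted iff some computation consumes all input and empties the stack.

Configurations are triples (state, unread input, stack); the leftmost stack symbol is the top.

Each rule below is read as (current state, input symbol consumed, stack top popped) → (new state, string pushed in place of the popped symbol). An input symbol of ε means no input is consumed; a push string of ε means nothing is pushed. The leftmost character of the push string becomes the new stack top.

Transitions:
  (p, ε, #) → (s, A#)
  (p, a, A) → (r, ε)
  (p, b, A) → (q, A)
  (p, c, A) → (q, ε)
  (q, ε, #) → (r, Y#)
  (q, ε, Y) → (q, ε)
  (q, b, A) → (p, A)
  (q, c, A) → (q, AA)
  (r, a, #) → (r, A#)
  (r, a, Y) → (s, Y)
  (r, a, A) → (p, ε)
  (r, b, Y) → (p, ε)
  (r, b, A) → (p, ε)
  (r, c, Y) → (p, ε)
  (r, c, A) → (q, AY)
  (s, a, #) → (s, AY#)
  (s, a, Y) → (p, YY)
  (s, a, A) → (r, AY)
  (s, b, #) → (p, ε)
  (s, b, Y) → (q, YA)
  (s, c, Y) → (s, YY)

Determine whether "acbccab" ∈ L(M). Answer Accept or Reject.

Reject

(p, acbccab, #)
  ε-move, top #: go to s, push A# → (s, acbccab, A#)
  read a, top A: go to r, push AY → (r, cbccab, AY#)
  read c, top A: go to q, push AY → (q, bccab, AYY#)
  read b, top A: go to p, push A → (p, ccab, AYY#)
  read c, top A: go to q, push ε → (q, cab, YY#)
  ε-move, top Y: go to q, push ε → (q, cab, Y#)
  ε-move, top Y: go to q, push ε → (q, cab, #)
  ε-move, top #: go to r, push Y# → (r, cab, Y#)
  read c, top Y: go to p, push ε → (p, ab, #)
  ε-move, top #: go to s, push A# → (s, ab, A#)
  read a, top A: go to r, push AY → (r, b, AY#)
  read b, top A: go to p, push ε → (p, ε, Y#)
All input consumed; stack is Y#, not empty, and no further ε-move applies.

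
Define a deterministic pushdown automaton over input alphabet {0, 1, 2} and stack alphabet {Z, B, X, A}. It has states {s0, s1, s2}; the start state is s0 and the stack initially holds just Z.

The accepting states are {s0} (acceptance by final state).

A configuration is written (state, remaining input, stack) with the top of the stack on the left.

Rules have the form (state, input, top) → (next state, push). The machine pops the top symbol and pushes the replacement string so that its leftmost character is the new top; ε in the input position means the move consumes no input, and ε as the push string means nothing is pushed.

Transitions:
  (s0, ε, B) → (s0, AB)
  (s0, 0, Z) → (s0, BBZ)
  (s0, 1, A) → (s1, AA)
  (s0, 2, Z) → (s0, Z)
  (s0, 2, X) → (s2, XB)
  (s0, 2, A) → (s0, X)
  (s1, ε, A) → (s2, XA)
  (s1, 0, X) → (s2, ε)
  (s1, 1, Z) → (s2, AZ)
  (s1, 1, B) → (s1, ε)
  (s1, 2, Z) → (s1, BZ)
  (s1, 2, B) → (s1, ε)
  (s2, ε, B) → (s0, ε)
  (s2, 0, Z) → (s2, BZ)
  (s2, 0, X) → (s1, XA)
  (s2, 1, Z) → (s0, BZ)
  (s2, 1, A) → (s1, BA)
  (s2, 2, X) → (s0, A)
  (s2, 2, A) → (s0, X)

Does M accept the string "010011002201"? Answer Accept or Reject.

Reject

(s0, 010011002201, Z) ⊢ (s0, 10011002201, BBZ) ⊢ (s0, 10011002201, ABBZ) ⊢ (s1, 0011002201, AABBZ) ⊢ (s2, 0011002201, XAABBZ) ⊢ (s1, 011002201, XAAABBZ) ⊢ (s2, 11002201, AAABBZ) ⊢ (s1, 1002201, BAAABBZ) ⊢ (s1, 002201, AAABBZ) ⊢ (s2, 002201, XAAABBZ) ⊢ (s1, 02201, XAAAABBZ) ⊢ (s2, 2201, AAAABBZ) ⊢ (s0, 201, XAAABBZ) ⊢ (s2, 01, XBAAABBZ) ⊢ (s1, 1, XABAAABBZ)
No transition applies at (s1, 1, XABAAABBZ); input not fully consumed.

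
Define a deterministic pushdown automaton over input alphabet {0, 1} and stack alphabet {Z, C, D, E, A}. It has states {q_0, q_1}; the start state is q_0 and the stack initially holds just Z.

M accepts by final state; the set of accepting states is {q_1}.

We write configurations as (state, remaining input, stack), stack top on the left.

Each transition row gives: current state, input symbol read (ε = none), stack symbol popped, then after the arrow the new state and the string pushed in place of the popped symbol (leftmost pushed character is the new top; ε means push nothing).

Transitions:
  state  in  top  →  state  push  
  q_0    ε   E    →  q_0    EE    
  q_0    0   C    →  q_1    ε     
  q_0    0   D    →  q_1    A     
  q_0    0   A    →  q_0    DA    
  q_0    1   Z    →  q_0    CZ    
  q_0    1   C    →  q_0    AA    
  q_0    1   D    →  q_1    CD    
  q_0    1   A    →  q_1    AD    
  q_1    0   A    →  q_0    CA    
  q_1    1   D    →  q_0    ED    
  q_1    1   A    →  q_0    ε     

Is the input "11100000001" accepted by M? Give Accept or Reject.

(q_0, 11100000001, Z)
  read 1, top Z: go to q_0, push CZ → (q_0, 1100000001, CZ)
  read 1, top C: go to q_0, push AA → (q_0, 100000001, AAZ)
  read 1, top A: go to q_1, push AD → (q_1, 00000001, ADAZ)
  read 0, top A: go to q_0, push CA → (q_0, 0000001, CADAZ)
  read 0, top C: go to q_1, push ε → (q_1, 000001, ADAZ)
  read 0, top A: go to q_0, push CA → (q_0, 00001, CADAZ)
  read 0, top C: go to q_1, push ε → (q_1, 0001, ADAZ)
  read 0, top A: go to q_0, push CA → (q_0, 001, CADAZ)
  read 0, top C: go to q_1, push ε → (q_1, 01, ADAZ)
  read 0, top A: go to q_0, push CA → (q_0, 1, CADAZ)
  read 1, top C: go to q_0, push AA → (q_0, ε, AAADAZ)
All input consumed; state q_0 ∉ F and no further ε-move applies.

Reject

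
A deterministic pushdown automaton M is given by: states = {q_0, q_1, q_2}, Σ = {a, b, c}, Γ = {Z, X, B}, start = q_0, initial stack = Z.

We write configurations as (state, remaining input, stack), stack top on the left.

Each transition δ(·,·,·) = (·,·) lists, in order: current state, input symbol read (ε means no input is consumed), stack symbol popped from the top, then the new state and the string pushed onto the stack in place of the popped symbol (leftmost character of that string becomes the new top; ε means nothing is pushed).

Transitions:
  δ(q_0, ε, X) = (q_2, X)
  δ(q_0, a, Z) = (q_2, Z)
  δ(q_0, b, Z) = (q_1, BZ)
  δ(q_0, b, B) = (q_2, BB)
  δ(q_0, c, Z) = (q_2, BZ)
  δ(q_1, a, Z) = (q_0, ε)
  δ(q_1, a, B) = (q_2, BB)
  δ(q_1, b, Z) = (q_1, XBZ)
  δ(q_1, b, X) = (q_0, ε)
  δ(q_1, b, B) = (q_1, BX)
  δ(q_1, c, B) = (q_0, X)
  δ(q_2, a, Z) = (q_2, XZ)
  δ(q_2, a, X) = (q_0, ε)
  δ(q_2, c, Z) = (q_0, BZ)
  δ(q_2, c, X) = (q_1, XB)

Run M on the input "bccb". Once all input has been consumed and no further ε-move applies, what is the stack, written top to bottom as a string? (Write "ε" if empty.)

(q_0, bccb, Z)
  read b, top Z: go to q_1, push BZ → (q_1, ccb, BZ)
  read c, top B: go to q_0, push X → (q_0, cb, XZ)
  ε-move, top X: go to q_2, push X → (q_2, cb, XZ)
  read c, top X: go to q_1, push XB → (q_1, b, XBZ)
  read b, top X: go to q_0, push ε → (q_0, ε, BZ)
All input consumed in state q_0 with stack BZ.

BZ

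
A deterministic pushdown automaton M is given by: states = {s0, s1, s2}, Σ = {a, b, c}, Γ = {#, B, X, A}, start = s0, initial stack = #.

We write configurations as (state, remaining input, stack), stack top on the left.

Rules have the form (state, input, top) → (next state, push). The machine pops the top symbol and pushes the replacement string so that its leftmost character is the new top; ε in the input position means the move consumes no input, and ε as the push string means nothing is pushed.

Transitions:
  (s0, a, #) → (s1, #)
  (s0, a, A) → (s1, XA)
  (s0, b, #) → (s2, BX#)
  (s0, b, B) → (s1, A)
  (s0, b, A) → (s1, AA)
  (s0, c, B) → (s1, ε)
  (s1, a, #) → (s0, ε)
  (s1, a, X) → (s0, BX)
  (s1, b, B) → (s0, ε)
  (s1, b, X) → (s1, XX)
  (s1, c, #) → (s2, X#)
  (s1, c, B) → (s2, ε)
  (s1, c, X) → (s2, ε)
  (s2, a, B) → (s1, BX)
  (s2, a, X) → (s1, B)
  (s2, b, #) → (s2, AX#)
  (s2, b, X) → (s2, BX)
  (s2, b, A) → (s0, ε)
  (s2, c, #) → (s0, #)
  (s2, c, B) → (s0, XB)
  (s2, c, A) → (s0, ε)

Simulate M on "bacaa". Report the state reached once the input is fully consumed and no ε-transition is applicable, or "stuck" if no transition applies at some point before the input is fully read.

stuck

(s0, bacaa, #)
  read b, top #: go to s2, push BX# → (s2, acaa, BX#)
  read a, top B: go to s1, push BX → (s1, caa, BXX#)
  read c, top B: go to s2, push ε → (s2, aa, XX#)
  read a, top X: go to s1, push B → (s1, a, BX#)
No transition for (s1, a, top B); M blocks with input a remaining.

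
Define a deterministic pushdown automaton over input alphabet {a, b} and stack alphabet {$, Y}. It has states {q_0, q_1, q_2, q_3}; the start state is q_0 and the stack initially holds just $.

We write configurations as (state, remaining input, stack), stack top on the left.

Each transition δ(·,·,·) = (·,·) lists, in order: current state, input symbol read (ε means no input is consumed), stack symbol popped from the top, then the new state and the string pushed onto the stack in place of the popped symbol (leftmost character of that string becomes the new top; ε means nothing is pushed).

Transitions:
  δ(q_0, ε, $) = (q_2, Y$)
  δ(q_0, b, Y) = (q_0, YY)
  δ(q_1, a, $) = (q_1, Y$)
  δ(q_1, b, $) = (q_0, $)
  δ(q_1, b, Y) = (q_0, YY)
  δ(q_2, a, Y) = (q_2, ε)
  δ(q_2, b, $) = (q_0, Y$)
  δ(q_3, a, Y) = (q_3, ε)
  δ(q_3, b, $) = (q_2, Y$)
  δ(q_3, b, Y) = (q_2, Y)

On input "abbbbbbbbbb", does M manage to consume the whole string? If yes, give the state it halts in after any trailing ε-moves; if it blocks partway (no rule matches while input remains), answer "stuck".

(q_0, abbbbbbbbbb, $)
  ε-move, top $: go to q_2, push Y$ → (q_2, abbbbbbbbbb, Y$)
  read a, top Y: go to q_2, push ε → (q_2, bbbbbbbbbb, $)
  read b, top $: go to q_0, push Y$ → (q_0, bbbbbbbbb, Y$)
  read b, top Y: go to q_0, push YY → (q_0, bbbbbbbb, YY$)
  read b, top Y: go to q_0, push YY → (q_0, bbbbbbb, YYY$)
  read b, top Y: go to q_0, push YY → (q_0, bbbbbb, YYYY$)
  read b, top Y: go to q_0, push YY → (q_0, bbbbb, YYYYY$)
  read b, top Y: go to q_0, push YY → (q_0, bbbb, YYYYYY$)
  read b, top Y: go to q_0, push YY → (q_0, bbb, YYYYYYY$)
  read b, top Y: go to q_0, push YY → (q_0, bb, YYYYYYYY$)
  read b, top Y: go to q_0, push YY → (q_0, b, YYYYYYYYY$)
  read b, top Y: go to q_0, push YY → (q_0, ε, YYYYYYYYYY$)
All input consumed; M is in state q_0.

q_0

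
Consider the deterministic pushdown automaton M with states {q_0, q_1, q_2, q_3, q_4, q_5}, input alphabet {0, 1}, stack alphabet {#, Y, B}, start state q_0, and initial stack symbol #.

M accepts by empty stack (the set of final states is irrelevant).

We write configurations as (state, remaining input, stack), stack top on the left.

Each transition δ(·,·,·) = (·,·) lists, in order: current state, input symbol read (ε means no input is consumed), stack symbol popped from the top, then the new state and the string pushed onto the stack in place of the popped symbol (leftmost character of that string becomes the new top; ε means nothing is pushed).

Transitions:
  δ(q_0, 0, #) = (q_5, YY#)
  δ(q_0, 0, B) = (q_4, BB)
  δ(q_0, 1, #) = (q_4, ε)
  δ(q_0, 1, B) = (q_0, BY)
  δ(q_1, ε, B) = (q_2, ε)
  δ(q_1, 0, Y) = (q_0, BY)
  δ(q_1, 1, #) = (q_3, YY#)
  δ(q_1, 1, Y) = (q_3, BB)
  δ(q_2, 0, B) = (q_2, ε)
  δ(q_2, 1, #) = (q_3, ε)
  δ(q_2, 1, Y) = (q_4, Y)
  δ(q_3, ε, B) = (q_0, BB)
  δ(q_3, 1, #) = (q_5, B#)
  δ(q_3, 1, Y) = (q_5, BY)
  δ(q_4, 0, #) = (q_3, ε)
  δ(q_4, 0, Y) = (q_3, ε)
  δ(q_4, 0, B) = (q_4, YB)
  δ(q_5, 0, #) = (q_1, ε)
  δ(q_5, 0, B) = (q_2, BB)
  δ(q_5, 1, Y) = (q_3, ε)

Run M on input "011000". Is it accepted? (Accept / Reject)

Reject

(q_0, 011000, #)
  read 0, top #: go to q_5, push YY# → (q_5, 11000, YY#)
  read 1, top Y: go to q_3, push ε → (q_3, 1000, Y#)
  read 1, top Y: go to q_5, push BY → (q_5, 000, BY#)
  read 0, top B: go to q_2, push BB → (q_2, 00, BBY#)
  read 0, top B: go to q_2, push ε → (q_2, 0, BY#)
  read 0, top B: go to q_2, push ε → (q_2, ε, Y#)
All input consumed; stack is Y#, not empty, and no further ε-move applies.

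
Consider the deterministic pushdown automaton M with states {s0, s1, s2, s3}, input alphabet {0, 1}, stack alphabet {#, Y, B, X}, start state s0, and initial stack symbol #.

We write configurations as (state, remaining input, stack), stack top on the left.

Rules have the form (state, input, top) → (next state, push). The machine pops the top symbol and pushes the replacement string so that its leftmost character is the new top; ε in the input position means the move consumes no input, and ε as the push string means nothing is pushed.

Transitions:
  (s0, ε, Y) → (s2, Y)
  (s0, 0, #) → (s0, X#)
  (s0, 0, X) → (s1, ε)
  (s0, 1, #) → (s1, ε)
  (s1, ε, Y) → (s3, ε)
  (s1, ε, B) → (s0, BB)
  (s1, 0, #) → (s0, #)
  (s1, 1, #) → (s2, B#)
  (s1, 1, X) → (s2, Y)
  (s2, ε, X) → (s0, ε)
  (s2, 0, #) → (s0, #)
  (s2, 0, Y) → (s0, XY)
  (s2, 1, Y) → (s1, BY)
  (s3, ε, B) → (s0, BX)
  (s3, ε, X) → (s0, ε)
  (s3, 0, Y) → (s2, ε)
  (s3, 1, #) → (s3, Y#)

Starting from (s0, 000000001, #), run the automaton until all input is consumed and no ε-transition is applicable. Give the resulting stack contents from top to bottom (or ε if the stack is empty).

B#

(s0, 000000001, #)
  read 0, top #: go to s0, push X# → (s0, 00000001, X#)
  read 0, top X: go to s1, push ε → (s1, 0000001, #)
  read 0, top #: go to s0, push # → (s0, 000001, #)
  read 0, top #: go to s0, push X# → (s0, 00001, X#)
  read 0, top X: go to s1, push ε → (s1, 0001, #)
  read 0, top #: go to s0, push # → (s0, 001, #)
  read 0, top #: go to s0, push X# → (s0, 01, X#)
  read 0, top X: go to s1, push ε → (s1, 1, #)
  read 1, top #: go to s2, push B# → (s2, ε, B#)
All input consumed in state s2 with stack B#.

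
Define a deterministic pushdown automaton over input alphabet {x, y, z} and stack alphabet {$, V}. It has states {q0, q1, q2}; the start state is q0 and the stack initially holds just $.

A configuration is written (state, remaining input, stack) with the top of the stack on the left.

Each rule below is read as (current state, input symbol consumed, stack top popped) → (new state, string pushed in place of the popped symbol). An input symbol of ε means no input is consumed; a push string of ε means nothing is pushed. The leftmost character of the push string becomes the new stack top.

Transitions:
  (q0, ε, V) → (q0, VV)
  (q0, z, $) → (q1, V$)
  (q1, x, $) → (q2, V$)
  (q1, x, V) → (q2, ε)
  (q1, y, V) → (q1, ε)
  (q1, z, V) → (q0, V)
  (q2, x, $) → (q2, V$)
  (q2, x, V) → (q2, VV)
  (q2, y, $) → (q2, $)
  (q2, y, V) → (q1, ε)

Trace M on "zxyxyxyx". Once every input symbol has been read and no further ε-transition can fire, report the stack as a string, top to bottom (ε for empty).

(q0, zxyxyxyx, $)
  read z, top $: go to q1, push V$ → (q1, xyxyxyx, V$)
  read x, top V: go to q2, push ε → (q2, yxyxyx, $)
  read y, top $: go to q2, push $ → (q2, xyxyx, $)
  read x, top $: go to q2, push V$ → (q2, yxyx, V$)
  read y, top V: go to q1, push ε → (q1, xyx, $)
  read x, top $: go to q2, push V$ → (q2, yx, V$)
  read y, top V: go to q1, push ε → (q1, x, $)
  read x, top $: go to q2, push V$ → (q2, ε, V$)
All input consumed in state q2 with stack V$.

V$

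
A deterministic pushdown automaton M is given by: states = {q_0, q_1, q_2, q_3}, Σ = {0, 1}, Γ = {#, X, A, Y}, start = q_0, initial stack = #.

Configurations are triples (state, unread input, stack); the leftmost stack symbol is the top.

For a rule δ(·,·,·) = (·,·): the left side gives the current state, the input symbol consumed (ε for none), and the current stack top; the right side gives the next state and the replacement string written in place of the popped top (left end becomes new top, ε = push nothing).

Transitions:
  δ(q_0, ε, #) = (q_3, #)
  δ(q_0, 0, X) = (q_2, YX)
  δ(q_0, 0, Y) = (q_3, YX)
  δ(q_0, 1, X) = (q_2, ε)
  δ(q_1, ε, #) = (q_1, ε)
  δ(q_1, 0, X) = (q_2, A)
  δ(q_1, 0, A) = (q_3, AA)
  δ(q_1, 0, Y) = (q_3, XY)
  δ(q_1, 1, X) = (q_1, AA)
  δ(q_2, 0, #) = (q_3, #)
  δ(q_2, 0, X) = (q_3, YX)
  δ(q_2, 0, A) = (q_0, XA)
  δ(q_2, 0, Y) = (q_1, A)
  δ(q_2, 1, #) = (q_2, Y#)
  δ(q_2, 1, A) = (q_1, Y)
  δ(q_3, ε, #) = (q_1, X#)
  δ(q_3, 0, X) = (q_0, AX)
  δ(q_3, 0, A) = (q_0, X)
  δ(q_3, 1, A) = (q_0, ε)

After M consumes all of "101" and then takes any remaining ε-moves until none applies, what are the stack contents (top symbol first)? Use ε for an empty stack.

AA#

(q_0, 101, #)
  ε-move, top #: go to q_3, push # → (q_3, 101, #)
  ε-move, top #: go to q_1, push X# → (q_1, 101, X#)
  read 1, top X: go to q_1, push AA → (q_1, 01, AA#)
  read 0, top A: go to q_3, push AA → (q_3, 1, AAA#)
  read 1, top A: go to q_0, push ε → (q_0, ε, AA#)
All input consumed in state q_0 with stack AA#.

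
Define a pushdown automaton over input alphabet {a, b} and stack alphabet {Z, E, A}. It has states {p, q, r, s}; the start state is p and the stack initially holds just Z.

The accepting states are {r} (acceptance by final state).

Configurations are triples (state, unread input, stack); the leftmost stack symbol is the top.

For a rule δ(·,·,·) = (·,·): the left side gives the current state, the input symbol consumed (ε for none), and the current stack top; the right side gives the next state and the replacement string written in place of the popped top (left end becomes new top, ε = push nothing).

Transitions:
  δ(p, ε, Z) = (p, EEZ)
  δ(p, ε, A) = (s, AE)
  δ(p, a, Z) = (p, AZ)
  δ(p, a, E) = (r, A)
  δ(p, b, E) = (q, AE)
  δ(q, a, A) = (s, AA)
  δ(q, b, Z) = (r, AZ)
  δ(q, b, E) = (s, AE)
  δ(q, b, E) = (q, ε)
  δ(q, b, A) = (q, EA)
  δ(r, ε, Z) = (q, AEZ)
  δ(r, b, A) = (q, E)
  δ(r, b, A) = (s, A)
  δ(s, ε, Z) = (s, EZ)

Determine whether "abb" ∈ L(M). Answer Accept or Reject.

Reject

No computation consumes all input and reaches a final state.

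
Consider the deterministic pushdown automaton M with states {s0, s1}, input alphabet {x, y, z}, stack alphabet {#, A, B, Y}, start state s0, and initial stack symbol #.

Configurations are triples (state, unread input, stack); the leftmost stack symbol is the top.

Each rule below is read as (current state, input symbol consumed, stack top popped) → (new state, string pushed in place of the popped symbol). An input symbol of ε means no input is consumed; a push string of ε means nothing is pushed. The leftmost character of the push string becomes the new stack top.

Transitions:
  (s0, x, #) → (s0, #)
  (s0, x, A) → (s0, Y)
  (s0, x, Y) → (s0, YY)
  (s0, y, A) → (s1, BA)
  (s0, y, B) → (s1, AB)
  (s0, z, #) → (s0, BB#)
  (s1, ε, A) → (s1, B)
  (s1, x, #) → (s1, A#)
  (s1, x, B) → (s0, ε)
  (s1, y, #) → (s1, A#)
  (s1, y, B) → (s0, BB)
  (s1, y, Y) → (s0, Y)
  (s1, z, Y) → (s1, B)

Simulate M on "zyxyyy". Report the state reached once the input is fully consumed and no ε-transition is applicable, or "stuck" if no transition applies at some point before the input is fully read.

s1

(s0, zyxyyy, #)
  read z, top #: go to s0, push BB# → (s0, yxyyy, BB#)
  read y, top B: go to s1, push AB → (s1, xyyy, ABB#)
  ε-move, top A: go to s1, push B → (s1, xyyy, BBB#)
  read x, top B: go to s0, push ε → (s0, yyy, BB#)
  read y, top B: go to s1, push AB → (s1, yy, ABB#)
  ε-move, top A: go to s1, push B → (s1, yy, BBB#)
  read y, top B: go to s0, push BB → (s0, y, BBBB#)
  read y, top B: go to s1, push AB → (s1, ε, ABBBB#)
  ε-move, top A: go to s1, push B → (s1, ε, BBBBB#)
All input consumed; M is in state s1.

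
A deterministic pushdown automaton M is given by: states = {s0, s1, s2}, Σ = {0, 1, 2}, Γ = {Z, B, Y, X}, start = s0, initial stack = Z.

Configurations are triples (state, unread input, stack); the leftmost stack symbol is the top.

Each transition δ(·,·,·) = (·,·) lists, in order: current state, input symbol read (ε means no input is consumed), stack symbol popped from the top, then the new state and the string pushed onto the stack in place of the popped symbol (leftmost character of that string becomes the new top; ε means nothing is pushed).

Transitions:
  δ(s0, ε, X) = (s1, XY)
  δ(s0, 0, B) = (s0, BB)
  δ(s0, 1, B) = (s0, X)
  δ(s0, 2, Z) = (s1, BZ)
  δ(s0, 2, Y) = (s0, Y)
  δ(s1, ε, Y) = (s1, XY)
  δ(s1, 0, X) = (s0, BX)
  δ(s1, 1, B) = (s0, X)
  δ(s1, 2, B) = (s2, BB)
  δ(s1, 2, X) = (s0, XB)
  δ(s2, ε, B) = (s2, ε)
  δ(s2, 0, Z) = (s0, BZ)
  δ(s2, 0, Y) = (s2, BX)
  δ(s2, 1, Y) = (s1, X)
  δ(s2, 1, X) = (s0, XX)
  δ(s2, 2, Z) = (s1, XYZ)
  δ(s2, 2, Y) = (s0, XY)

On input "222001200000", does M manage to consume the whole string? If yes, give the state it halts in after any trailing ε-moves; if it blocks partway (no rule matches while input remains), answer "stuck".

(s0, 222001200000, Z)
  read 2, top Z: go to s1, push BZ → (s1, 22001200000, BZ)
  read 2, top B: go to s2, push BB → (s2, 2001200000, BBZ)
  ε-move, top B: go to s2, push ε → (s2, 2001200000, BZ)
  ε-move, top B: go to s2, push ε → (s2, 2001200000, Z)
  read 2, top Z: go to s1, push XYZ → (s1, 001200000, XYZ)
  read 0, top X: go to s0, push BX → (s0, 01200000, BXYZ)
  read 0, top B: go to s0, push BB → (s0, 1200000, BBXYZ)
  read 1, top B: go to s0, push X → (s0, 200000, XBXYZ)
  ε-move, top X: go to s1, push XY → (s1, 200000, XYBXYZ)
  read 2, top X: go to s0, push XB → (s0, 00000, XBYBXYZ)
  ε-move, top X: go to s1, push XY → (s1, 00000, XYBYBXYZ)
  read 0, top X: go to s0, push BX → (s0, 0000, BXYBYBXYZ)
  read 0, top B: go to s0, push BB → (s0, 000, BBXYBYBXYZ)
  read 0, top B: go to s0, push BB → (s0, 00, BBBXYBYBXYZ)
  read 0, top B: go to s0, push BB → (s0, 0, BBBBXYBYBXYZ)
  read 0, top B: go to s0, push BB → (s0, ε, BBBBBXYBYBXYZ)
All input consumed; M is in state s0.

s0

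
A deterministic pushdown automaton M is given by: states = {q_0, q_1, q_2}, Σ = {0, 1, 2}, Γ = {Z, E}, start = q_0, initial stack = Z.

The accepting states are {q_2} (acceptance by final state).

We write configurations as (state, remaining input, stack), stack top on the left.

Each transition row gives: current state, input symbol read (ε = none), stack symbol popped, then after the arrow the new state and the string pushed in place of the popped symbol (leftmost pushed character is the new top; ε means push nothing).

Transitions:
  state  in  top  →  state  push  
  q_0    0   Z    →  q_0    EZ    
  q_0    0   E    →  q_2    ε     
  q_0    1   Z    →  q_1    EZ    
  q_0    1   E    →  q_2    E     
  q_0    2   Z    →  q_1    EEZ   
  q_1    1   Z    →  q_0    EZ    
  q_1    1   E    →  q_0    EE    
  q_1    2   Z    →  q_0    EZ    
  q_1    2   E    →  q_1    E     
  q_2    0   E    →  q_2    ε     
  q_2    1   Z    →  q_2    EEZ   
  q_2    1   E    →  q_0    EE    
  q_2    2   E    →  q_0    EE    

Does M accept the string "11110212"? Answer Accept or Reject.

Reject

(q_0, 11110212, Z)
  read 1, top Z: go to q_1, push EZ → (q_1, 1110212, EZ)
  read 1, top E: go to q_0, push EE → (q_0, 110212, EEZ)
  read 1, top E: go to q_2, push E → (q_2, 10212, EEZ)
  read 1, top E: go to q_0, push EE → (q_0, 0212, EEEZ)
  read 0, top E: go to q_2, push ε → (q_2, 212, EEZ)
  read 2, top E: go to q_0, push EE → (q_0, 12, EEEZ)
  read 1, top E: go to q_2, push E → (q_2, 2, EEEZ)
  read 2, top E: go to q_0, push EE → (q_0, ε, EEEEZ)
All input consumed; state q_0 ∉ F and no further ε-move applies.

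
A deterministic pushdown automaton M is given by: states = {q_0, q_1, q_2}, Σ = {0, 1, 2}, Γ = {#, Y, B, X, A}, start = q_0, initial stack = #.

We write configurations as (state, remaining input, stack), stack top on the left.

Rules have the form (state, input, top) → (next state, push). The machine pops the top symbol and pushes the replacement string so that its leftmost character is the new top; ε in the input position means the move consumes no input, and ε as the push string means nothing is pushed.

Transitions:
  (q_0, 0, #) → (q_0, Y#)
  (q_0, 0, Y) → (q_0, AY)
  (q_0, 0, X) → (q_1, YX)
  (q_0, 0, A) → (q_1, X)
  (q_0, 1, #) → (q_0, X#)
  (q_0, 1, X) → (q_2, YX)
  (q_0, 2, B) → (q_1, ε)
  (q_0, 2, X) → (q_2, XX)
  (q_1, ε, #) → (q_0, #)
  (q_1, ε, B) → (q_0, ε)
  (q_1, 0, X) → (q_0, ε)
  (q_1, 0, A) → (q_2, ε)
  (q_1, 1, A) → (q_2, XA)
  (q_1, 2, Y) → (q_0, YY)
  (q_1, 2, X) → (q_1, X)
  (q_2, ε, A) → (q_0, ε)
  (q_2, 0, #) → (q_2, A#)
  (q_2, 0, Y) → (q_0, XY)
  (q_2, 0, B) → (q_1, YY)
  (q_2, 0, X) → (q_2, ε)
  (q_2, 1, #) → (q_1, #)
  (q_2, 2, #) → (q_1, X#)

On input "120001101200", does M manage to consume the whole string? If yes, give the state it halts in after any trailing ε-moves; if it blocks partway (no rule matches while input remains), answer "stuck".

stuck

(q_0, 120001101200, #)
  read 1, top #: go to q_0, push X# → (q_0, 20001101200, X#)
  read 2, top X: go to q_2, push XX → (q_2, 0001101200, XX#)
  read 0, top X: go to q_2, push ε → (q_2, 001101200, X#)
  read 0, top X: go to q_2, push ε → (q_2, 01101200, #)
  read 0, top #: go to q_2, push A# → (q_2, 1101200, A#)
  ε-move, top A: go to q_0, push ε → (q_0, 1101200, #)
  read 1, top #: go to q_0, push X# → (q_0, 101200, X#)
  read 1, top X: go to q_2, push YX → (q_2, 01200, YX#)
  read 0, top Y: go to q_0, push XY → (q_0, 1200, XYX#)
  read 1, top X: go to q_2, push YX → (q_2, 200, YXYX#)
No transition for (q_2, 2, top Y); M blocks with input 200 remaining.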